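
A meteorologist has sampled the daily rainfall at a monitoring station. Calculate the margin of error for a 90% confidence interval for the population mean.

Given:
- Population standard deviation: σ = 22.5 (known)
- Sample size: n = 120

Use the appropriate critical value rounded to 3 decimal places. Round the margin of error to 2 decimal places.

The population standard deviation σ is known, so use the z-interval margin of error formula.

For 90% confidence, z* = 1.645 (from standard normal table)

Margin of error formula for z-interval: E = z* × σ/√n

E = 1.645 × 22.5/√120
  = 1.645 × 2.053960
  = 3.3788

Rounded to 2 decimal places:

3.38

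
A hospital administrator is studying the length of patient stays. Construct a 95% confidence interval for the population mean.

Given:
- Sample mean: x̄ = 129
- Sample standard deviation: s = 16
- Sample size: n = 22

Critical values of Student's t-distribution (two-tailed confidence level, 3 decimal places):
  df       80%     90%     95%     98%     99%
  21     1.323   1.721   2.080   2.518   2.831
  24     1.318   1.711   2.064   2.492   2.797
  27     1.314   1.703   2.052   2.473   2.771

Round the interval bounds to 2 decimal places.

The population standard deviation σ is unknown (only the sample standard deviation s is given), so use a t-interval with df = n - 1 = 22 - 1 = 21.

For 95% confidence with df = 21, t* = 2.080 (from t-table)

Standard error: SE = s/√n = 16/√22 = 3.411211

Margin of error: E = t* × SE = 2.080 × 3.411211 = 7.0953

T-interval: x̄ ± E = 129 ± 7.0953 = (121.9047, 136.0953)

Rounded to 2 decimal places:

(121.90, 136.10)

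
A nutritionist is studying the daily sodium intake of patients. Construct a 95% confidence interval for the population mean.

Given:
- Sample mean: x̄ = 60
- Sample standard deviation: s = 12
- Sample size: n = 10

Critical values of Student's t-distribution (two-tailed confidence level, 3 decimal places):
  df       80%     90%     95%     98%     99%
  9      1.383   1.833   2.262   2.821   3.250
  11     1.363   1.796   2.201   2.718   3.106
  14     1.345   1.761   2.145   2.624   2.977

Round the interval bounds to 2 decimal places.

The population standard deviation σ is unknown (only the sample standard deviation s is given), so use a t-interval with df = n - 1 = 10 - 1 = 9.

For 95% confidence with df = 9, t* = 2.262 (from t-table)

Standard error: SE = s/√n = 12/√10 = 3.794733

Margin of error: E = t* × SE = 2.262 × 3.794733 = 8.5837

T-interval: x̄ ± E = 60 ± 8.5837 = (51.4163, 68.5837)

Rounded to 2 decimal places:

(51.42, 68.58)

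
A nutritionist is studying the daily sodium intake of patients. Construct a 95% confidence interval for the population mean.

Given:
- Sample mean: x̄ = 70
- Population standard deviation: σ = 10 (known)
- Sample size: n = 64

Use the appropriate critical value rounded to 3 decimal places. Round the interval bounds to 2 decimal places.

The population standard deviation σ is known, so use a z-interval (standard normal critical value).

For 95% confidence, z* = 1.96 (from standard normal table)

Standard error: SE = σ/√n = 10/√64 = 1.250000

Margin of error: E = z* × SE = 1.96 × 1.250000 = 2.4500

Z-interval: x̄ ± E = 70 ± 2.4500 = (67.5500, 72.4500)

Rounded to 2 decimal places:

(67.55, 72.45)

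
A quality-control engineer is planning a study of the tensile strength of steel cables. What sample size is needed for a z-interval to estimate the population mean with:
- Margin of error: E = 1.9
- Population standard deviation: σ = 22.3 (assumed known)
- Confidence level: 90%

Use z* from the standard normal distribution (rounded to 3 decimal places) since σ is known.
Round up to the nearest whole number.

Using z* since population σ is known (z-interval formula).

For 90% confidence, z* = 1.645 (from standard normal table)

Sample size formula for z-interval: n = (z*σ/E)²

n = (1.645 × 22.3 / 1.9)²
  = (19.307105)²
  = 372.7643

Round up to the nearest whole number: n = 373

373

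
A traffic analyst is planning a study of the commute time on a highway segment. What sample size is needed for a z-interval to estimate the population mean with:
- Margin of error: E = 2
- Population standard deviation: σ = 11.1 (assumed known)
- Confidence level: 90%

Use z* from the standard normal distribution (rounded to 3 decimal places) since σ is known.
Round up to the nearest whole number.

Using z* since population σ is known (z-interval formula).

For 90% confidence, z* = 1.645 (from standard normal table)

Sample size formula for z-interval: n = (z*σ/E)²

n = (1.645 × 11.1 / 2)²
  = (9.129750)²
  = 83.3523

Round up to the nearest whole number: n = 84

84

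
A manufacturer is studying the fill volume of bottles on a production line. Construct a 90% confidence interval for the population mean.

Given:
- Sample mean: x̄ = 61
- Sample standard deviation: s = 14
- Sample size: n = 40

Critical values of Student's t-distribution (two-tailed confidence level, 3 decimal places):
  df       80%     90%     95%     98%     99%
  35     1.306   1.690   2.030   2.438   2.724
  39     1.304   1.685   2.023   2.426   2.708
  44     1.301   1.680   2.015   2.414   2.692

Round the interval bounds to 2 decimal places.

The population standard deviation σ is unknown (only the sample standard deviation s is given), so use a t-interval with df = n - 1 = 40 - 1 = 39.

For 90% confidence with df = 39, t* = 1.685 (from t-table)

Standard error: SE = s/√n = 14/√40 = 2.213594

Margin of error: E = t* × SE = 1.685 × 2.213594 = 3.7299

T-interval: x̄ ± E = 61 ± 3.7299 = (57.2701, 64.7299)

Rounded to 2 decimal places:

(57.27, 64.73)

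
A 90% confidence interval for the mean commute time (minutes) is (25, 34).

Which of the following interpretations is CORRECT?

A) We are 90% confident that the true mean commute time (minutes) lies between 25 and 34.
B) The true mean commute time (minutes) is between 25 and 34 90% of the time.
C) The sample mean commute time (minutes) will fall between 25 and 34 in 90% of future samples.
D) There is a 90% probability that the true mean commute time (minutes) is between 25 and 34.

A confidence interval represents our confidence in the procedure, not a probability statement about the parameter.

Key concept: If we repeated this sampling process many times and computed a 90% CI each time, about 90% of those intervals would contain the true population parameter.

For this specific interval (25, 34):
- Midpoint (point estimate): 29.5
- Margin of error: 4.5

The correct interpretation is the one stating confidence that the true parameter lies in the interval — option A.

A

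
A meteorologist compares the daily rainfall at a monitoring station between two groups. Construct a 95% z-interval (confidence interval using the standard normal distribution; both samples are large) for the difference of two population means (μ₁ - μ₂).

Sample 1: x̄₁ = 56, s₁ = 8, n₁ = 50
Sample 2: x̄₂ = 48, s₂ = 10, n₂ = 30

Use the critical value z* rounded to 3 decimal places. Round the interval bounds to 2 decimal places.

Both samples are large (n₁ = 50 ≥ 30, n₂ = 30 ≥ 30), so a z-interval for the difference of means applies.

Point estimate: x̄₁ - x̄₂ = 56 - 48 = 8

Standard error: SE = √(s₁²/n₁ + s₂²/n₂)
= √(8²/50 + 10²/30)
= √(1.280000 + 3.333333)
= 2.147867

For 95% confidence, z* = 1.96 (from standard normal table)
Margin of error: E = z* × SE = 1.96 × 2.147867 = 4.2098

Z-interval: (x̄₁ - x̄₂) ± E = 8 ± 4.2098 = (3.7902, 12.2098)

Rounded to 2 decimal places:

(3.79, 12.21)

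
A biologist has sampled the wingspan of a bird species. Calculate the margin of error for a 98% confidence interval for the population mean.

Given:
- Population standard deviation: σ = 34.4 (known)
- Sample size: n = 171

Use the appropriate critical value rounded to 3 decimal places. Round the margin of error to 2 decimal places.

The population standard deviation σ is known, so use the z-interval margin of error formula.

For 98% confidence, z* = 2.326 (from standard normal table)

Margin of error formula for z-interval: E = z* × σ/√n

E = 2.326 × 34.4/√171
  = 2.326 × 2.630634
  = 6.1189

Rounded to 2 decimal places:

6.12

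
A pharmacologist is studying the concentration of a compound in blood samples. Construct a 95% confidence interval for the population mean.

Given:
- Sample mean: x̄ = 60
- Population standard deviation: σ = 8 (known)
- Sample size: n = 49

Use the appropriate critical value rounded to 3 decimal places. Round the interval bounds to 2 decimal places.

The population standard deviation σ is known, so use a z-interval (standard normal critical value).

For 95% confidence, z* = 1.96 (from standard normal table)

Standard error: SE = σ/√n = 8/√49 = 1.142857

Margin of error: E = z* × SE = 1.96 × 1.142857 = 2.2400

Z-interval: x̄ ± E = 60 ± 2.2400 = (57.7600, 62.2400)

Rounded to 2 decimal places:

(57.76, 62.24)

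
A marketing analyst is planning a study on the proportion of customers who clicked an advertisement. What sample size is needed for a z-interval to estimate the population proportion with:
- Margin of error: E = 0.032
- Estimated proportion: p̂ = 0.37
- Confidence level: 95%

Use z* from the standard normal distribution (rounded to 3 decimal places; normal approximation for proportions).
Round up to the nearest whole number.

Using z* for proportion z-interval (normal approximation).

For 95% confidence, z* = 1.96 (from standard normal table)

Sample size formula for proportion z-interval: n = z*²p̂(1-p̂)/E²

n = 1.96² × 0.37 × 0.63 / 0.032²
  = 3.8416 × 0.2331 / 0.001024
  = 874.4892

Round up to the nearest whole number: n = 875

875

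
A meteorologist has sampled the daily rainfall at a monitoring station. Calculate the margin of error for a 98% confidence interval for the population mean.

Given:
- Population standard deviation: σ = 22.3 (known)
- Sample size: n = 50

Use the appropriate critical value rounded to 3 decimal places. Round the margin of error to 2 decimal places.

The population standard deviation σ is known, so use the z-interval margin of error formula.

For 98% confidence, z* = 2.326 (from standard normal table)

Margin of error formula for z-interval: E = z* × σ/√n

E = 2.326 × 22.3/√50
  = 2.326 × 3.153696
  = 7.3355

Rounded to 2 decimal places:

7.34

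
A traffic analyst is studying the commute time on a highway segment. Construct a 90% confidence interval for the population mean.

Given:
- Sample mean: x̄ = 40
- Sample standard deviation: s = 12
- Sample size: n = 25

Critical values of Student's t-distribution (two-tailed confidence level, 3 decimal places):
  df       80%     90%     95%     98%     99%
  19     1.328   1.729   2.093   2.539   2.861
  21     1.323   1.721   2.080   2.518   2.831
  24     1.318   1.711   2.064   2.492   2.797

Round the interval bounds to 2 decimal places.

The population standard deviation σ is unknown (only the sample standard deviation s is given), so use a t-interval with df = n - 1 = 25 - 1 = 24.

For 90% confidence with df = 24, t* = 1.711 (from t-table)

Standard error: SE = s/√n = 12/√25 = 2.400000

Margin of error: E = t* × SE = 1.711 × 2.400000 = 4.1064

T-interval: x̄ ± E = 40 ± 4.1064 = (35.8936, 44.1064)

Rounded to 2 decimal places:

(35.89, 44.11)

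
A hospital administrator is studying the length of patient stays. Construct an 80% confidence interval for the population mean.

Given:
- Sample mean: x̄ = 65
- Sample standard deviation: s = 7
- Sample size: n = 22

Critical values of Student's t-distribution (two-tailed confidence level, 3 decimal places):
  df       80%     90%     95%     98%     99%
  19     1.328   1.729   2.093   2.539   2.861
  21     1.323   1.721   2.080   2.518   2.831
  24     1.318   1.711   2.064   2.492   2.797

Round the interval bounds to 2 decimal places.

The population standard deviation σ is unknown (only the sample standard deviation s is given), so use a t-interval with df = n - 1 = 22 - 1 = 21.

For 80% confidence with df = 21, t* = 1.323 (from t-table)

Standard error: SE = s/√n = 7/√22 = 1.492405

Margin of error: E = t* × SE = 1.323 × 1.492405 = 1.9745

T-interval: x̄ ± E = 65 ± 1.9745 = (63.0255, 66.9745)

Rounded to 2 decimal places:

(63.03, 66.97)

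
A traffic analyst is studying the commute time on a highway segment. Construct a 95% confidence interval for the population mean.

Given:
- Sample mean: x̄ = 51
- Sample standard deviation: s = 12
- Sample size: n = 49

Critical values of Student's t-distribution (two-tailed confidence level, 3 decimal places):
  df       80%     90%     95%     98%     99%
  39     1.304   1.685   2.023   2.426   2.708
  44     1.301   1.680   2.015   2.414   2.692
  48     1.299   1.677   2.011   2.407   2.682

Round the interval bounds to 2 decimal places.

The population standard deviation σ is unknown (only the sample standard deviation s is given), so use a t-interval with df = n - 1 = 49 - 1 = 48.

For 95% confidence with df = 48, t* = 2.011 (from t-table)

Standard error: SE = s/√n = 12/√49 = 1.714286

Margin of error: E = t* × SE = 2.011 × 1.714286 = 3.4474

T-interval: x̄ ± E = 51 ± 3.4474 = (47.5526, 54.4474)

Rounded to 2 decimal places:

(47.55, 54.45)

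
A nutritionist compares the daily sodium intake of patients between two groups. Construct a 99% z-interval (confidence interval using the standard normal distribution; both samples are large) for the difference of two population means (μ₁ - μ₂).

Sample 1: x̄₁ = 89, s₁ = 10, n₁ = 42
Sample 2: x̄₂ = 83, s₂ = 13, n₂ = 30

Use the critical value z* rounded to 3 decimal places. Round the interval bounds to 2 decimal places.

Both samples are large (n₁ = 42 ≥ 30, n₂ = 30 ≥ 30), so a z-interval for the difference of means applies.

Point estimate: x̄₁ - x̄₂ = 89 - 83 = 6

Standard error: SE = √(s₁²/n₁ + s₂²/n₂)
= √(10²/42 + 13²/30)
= √(2.380952 + 5.633333)
= 2.830951

For 99% confidence, z* = 2.576 (from standard normal table)
Margin of error: E = z* × SE = 2.576 × 2.830951 = 7.2925

Z-interval: (x̄₁ - x̄₂) ± E = 6 ± 7.2925 = (-1.2925, 13.2925)

Rounded to 2 decimal places:

(-1.29, 13.29)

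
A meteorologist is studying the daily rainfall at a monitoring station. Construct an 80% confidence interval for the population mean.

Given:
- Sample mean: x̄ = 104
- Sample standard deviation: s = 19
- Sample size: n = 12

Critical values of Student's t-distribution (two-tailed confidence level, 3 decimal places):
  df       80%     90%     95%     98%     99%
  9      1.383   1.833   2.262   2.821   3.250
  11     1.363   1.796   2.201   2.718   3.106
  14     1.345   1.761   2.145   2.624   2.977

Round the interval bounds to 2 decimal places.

The population standard deviation σ is unknown (only the sample standard deviation s is given), so use a t-interval with df = n - 1 = 12 - 1 = 11.

For 80% confidence with df = 11, t* = 1.363 (from t-table)

Standard error: SE = s/√n = 19/√12 = 5.484828

Margin of error: E = t* × SE = 1.363 × 5.484828 = 7.4758

T-interval: x̄ ± E = 104 ± 7.4758 = (96.5242, 111.4758)

Rounded to 2 decimal places:

(96.52, 111.48)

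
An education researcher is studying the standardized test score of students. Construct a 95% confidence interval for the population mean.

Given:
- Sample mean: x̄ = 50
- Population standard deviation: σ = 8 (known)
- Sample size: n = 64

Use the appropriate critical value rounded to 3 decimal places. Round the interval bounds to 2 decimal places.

The population standard deviation σ is known, so use a z-interval (standard normal critical value).

For 95% confidence, z* = 1.96 (from standard normal table)

Standard error: SE = σ/√n = 8/√64 = 1.000000

Margin of error: E = z* × SE = 1.96 × 1.000000 = 1.9600

Z-interval: x̄ ± E = 50 ± 1.9600 = (48.0400, 51.9600)

Rounded to 2 decimal places:

(48.04, 51.96)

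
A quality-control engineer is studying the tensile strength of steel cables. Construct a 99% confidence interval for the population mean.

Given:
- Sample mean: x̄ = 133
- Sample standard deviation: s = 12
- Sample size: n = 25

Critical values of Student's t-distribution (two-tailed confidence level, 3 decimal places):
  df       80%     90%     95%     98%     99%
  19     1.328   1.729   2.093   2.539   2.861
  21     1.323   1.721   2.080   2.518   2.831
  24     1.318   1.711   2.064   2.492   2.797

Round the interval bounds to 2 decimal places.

The population standard deviation σ is unknown (only the sample standard deviation s is given), so use a t-interval with df = n - 1 = 25 - 1 = 24.

For 99% confidence with df = 24, t* = 2.797 (from t-table)

Standard error: SE = s/√n = 12/√25 = 2.400000

Margin of error: E = t* × SE = 2.797 × 2.400000 = 6.7128

T-interval: x̄ ± E = 133 ± 6.7128 = (126.2872, 139.7128)

Rounded to 2 decimal places:

(126.29, 139.71)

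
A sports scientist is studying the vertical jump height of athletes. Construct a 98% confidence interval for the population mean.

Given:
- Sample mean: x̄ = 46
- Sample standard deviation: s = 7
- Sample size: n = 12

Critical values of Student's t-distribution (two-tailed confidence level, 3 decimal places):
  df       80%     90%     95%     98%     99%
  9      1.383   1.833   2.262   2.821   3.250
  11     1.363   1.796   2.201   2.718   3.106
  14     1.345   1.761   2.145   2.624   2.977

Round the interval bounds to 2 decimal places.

The population standard deviation σ is unknown (only the sample standard deviation s is given), so use a t-interval with df = n - 1 = 12 - 1 = 11.

For 98% confidence with df = 11, t* = 2.718 (from t-table)

Standard error: SE = s/√n = 7/√12 = 2.020726

Margin of error: E = t* × SE = 2.718 × 2.020726 = 5.4923

T-interval: x̄ ± E = 46 ± 5.4923 = (40.5077, 51.4923)

Rounded to 2 decimal places:

(40.51, 51.49)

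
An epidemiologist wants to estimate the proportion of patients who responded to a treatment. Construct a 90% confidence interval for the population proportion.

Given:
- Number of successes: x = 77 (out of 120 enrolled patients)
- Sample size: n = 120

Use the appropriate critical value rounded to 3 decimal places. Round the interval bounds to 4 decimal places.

Sample proportion: p̂ = 77/120 = 0.641667

Check conditions for normal approximation:
  np̂ = 77 ≥ 10 ✓
  n(1-p̂) = 43 ≥ 10 ✓

The sample is large enough, so use a z-interval (normal approximation) for the proportion.

For 90% confidence, z* = 1.645 (from standard normal table)

Standard error: SE = √(p̂(1-p̂)/n) = √(0.641667×0.358333/120) = 0.04377314

Margin of error: E = z* × SE = 1.645 × 0.04377314 = 0.072007

Z-interval: p̂ ± E = 0.641667 ± 0.072007 = (0.569660, 0.713673)

Rounded to 4 decimal places:

(0.5697, 0.7137)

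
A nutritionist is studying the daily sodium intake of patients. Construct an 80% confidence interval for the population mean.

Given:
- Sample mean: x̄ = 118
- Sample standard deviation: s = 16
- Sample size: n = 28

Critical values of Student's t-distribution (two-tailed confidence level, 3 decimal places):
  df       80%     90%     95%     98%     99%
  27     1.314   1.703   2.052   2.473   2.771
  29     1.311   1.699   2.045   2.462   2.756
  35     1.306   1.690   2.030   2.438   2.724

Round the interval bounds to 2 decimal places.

The population standard deviation σ is unknown (only the sample standard deviation s is given), so use a t-interval with df = n - 1 = 28 - 1 = 27.

For 80% confidence with df = 27, t* = 1.314 (from t-table)

Standard error: SE = s/√n = 16/√28 = 3.023716

Margin of error: E = t* × SE = 1.314 × 3.023716 = 3.9732

T-interval: x̄ ± E = 118 ± 3.9732 = (114.0268, 121.9732)

Rounded to 2 decimal places:

(114.03, 121.97)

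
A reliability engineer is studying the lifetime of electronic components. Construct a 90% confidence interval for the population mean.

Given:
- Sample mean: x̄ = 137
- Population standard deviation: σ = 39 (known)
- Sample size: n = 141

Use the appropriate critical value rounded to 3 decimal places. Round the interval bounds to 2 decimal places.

The population standard deviation σ is known, so use a z-interval (standard normal critical value).

For 90% confidence, z* = 1.645 (from standard normal table)

Standard error: SE = σ/√n = 39/√141 = 3.284392

Margin of error: E = z* × SE = 1.645 × 3.284392 = 5.4028

Z-interval: x̄ ± E = 137 ± 5.4028 = (131.5972, 142.4028)

Rounded to 2 decimal places:

(131.60, 142.40)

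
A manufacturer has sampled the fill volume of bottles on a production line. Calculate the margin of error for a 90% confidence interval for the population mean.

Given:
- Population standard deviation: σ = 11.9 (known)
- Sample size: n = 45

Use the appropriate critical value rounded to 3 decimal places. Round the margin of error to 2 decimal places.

The population standard deviation σ is known, so use the z-interval margin of error formula.

For 90% confidence, z* = 1.645 (from standard normal table)

Margin of error formula for z-interval: E = z* × σ/√n

E = 1.645 × 11.9/√45
  = 1.645 × 1.773947
  = 2.9181

Rounded to 2 decimal places:

2.92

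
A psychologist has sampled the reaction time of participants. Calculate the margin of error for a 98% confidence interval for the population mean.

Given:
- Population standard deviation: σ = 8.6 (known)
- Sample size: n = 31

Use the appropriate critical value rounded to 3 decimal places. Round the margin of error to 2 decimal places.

The population standard deviation σ is known, so use the z-interval margin of error formula.

For 98% confidence, z* = 2.326 (from standard normal table)

Margin of error formula for z-interval: E = z* × σ/√n

E = 2.326 × 8.6/√31
  = 2.326 × 1.544606
  = 3.5928

Rounded to 2 decimal places:

3.59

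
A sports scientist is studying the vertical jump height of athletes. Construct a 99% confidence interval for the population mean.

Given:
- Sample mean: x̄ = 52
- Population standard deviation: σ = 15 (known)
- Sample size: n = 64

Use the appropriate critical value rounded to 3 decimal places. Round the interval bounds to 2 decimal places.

The population standard deviation σ is known, so use a z-interval (standard normal critical value).

For 99% confidence, z* = 2.576 (from standard normal table)

Standard error: SE = σ/√n = 15/√64 = 1.875000

Margin of error: E = z* × SE = 2.576 × 1.875000 = 4.8300

Z-interval: x̄ ± E = 52 ± 4.8300 = (47.1700, 56.8300)

Rounded to 2 decimal places:

(47.17, 56.83)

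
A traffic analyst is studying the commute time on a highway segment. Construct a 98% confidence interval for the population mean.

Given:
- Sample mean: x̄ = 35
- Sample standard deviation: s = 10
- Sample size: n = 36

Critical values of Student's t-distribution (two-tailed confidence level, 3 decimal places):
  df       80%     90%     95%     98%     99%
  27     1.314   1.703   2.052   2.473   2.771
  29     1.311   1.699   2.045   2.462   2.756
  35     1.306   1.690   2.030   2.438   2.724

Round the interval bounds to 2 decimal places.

The population standard deviation σ is unknown (only the sample standard deviation s is given), so use a t-interval with df = n - 1 = 36 - 1 = 35.

For 98% confidence with df = 35, t* = 2.438 (from t-table)

Standard error: SE = s/√n = 10/√36 = 1.666667

Margin of error: E = t* × SE = 2.438 × 1.666667 = 4.0633

T-interval: x̄ ± E = 35 ± 4.0633 = (30.9367, 39.0633)

Rounded to 2 decimal places:

(30.94, 39.06)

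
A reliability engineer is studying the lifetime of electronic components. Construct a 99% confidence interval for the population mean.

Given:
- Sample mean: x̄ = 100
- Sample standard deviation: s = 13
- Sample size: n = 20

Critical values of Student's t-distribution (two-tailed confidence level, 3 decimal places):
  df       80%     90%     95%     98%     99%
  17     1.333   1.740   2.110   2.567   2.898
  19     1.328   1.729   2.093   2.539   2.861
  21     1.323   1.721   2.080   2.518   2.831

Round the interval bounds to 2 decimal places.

The population standard deviation σ is unknown (only the sample standard deviation s is given), so use a t-interval with df = n - 1 = 20 - 1 = 19.

For 99% confidence with df = 19, t* = 2.861 (from t-table)

Standard error: SE = s/√n = 13/√20 = 2.906888

Margin of error: E = t* × SE = 2.861 × 2.906888 = 8.3166

T-interval: x̄ ± E = 100 ± 8.3166 = (91.6834, 108.3166)

Rounded to 2 decimal places:

(91.68, 108.32)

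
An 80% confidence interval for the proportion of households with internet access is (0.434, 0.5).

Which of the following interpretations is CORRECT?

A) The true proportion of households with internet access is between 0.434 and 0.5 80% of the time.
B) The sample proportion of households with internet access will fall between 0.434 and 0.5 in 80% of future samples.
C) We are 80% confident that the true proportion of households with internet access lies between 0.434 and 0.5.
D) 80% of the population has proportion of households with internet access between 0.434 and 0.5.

A confidence interval represents our confidence in the procedure, not a probability statement about the parameter.

Key concept: If we repeated this sampling process many times and computed an 80% CI each time, about 80% of those intervals would contain the true population parameter.

For this specific interval (0.434, 0.5):
- Midpoint (point estimate): 0.467
- Margin of error: 0.033

The correct interpretation is the one stating confidence that the true parameter lies in the interval — option C.

C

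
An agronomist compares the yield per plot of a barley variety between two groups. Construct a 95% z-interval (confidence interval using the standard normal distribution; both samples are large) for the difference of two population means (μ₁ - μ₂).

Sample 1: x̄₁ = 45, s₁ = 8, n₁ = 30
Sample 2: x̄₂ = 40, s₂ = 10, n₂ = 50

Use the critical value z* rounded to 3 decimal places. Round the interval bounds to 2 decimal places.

Both samples are large (n₁ = 30 ≥ 30, n₂ = 50 ≥ 30), so a z-interval for the difference of means applies.

Point estimate: x̄₁ - x̄₂ = 45 - 40 = 5

Standard error: SE = √(s₁²/n₁ + s₂²/n₂)
= √(8²/30 + 10²/50)
= √(2.133333 + 2.000000)
= 2.033060

For 95% confidence, z* = 1.96 (from standard normal table)
Margin of error: E = z* × SE = 1.96 × 2.033060 = 3.9848

Z-interval: (x̄₁ - x̄₂) ± E = 5 ± 3.9848 = (1.0152, 8.9848)

Rounded to 2 decimal places:

(1.02, 8.98)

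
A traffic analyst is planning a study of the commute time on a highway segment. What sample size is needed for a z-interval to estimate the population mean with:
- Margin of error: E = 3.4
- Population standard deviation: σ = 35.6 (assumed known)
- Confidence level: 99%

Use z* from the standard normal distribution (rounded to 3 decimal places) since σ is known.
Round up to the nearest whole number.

Using z* since population σ is known (z-interval formula).

For 99% confidence, z* = 2.576 (from standard normal table)

Sample size formula for z-interval: n = (z*σ/E)²

n = (2.576 × 35.6 / 3.4)²
  = (26.972235)²
  = 727.5015

Round up to the nearest whole number: n = 728

728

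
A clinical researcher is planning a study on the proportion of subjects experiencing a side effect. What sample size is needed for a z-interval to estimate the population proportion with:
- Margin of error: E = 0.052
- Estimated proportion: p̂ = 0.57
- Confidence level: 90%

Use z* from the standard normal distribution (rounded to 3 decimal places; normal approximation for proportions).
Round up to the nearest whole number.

Using z* for proportion z-interval (normal approximation).

For 90% confidence, z* = 1.645 (from standard normal table)

Sample size formula for proportion z-interval: n = z*²p̂(1-p̂)/E²

n = 1.645² × 0.57 × 0.43 / 0.052²
  = 2.706025 × 0.2451 / 0.002704
  = 245.2836

Round up to the nearest whole number: n = 246

246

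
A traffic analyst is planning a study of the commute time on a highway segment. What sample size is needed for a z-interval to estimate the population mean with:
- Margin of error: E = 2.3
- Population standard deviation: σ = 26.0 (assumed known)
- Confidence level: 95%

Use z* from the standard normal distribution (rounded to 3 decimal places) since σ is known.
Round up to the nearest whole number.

Using z* since population σ is known (z-interval formula).

For 95% confidence, z* = 1.96 (from standard normal table)

Sample size formula for z-interval: n = (z*σ/E)²

n = (1.96 × 26.0 / 2.3)²
  = (22.156522)²
  = 490.9115

Round up to the nearest whole number: n = 491

491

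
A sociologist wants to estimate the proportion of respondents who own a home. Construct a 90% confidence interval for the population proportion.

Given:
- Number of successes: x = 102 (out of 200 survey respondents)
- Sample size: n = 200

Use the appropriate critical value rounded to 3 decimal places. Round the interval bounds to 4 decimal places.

Sample proportion: p̂ = 102/200 = 0.510000

Check conditions for normal approximation:
  np̂ = 102 ≥ 10 ✓
  n(1-p̂) = 98 ≥ 10 ✓

The sample is large enough, so use a z-interval (normal approximation) for the proportion.

For 90% confidence, z* = 1.645 (from standard normal table)

Standard error: SE = √(p̂(1-p̂)/n) = √(0.510000×0.490000/200) = 0.03534827

Margin of error: E = z* × SE = 1.645 × 0.03534827 = 0.058148

Z-interval: p̂ ± E = 0.510000 ± 0.058148 = (0.451852, 0.568148)

Rounded to 4 decimal places:

(0.4519, 0.5681)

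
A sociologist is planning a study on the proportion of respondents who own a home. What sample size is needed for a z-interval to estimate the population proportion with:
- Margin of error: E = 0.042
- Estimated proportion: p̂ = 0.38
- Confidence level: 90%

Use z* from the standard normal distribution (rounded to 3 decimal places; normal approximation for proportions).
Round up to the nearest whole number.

Using z* for proportion z-interval (normal approximation).

For 90% confidence, z* = 1.645 (from standard normal table)

Sample size formula for proportion z-interval: n = z*²p̂(1-p̂)/E²

n = 1.645² × 0.38 × 0.62 / 0.042²
  = 2.706025 × 0.2356 / 0.001764
  = 361.4169

Round up to the nearest whole number: n = 362

362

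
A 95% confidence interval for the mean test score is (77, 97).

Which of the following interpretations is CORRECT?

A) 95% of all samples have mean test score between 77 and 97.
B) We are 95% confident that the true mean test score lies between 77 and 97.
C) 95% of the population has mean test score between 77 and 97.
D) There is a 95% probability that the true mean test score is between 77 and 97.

A confidence interval represents our confidence in the procedure, not a probability statement about the parameter.

Key concept: If we repeated this sampling process many times and computed a 95% CI each time, about 95% of those intervals would contain the true population parameter.

For this specific interval (77, 97):
- Midpoint (point estimate): 87
- Margin of error: 10

The correct interpretation is the one stating confidence that the true parameter lies in the interval — option B.

B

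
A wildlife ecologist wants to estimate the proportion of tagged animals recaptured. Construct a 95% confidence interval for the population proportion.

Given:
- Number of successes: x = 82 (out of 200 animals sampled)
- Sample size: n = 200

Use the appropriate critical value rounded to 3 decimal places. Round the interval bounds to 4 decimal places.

Sample proportion: p̂ = 82/200 = 0.410000

Check conditions for normal approximation:
  np̂ = 82 ≥ 10 ✓
  n(1-p̂) = 118 ≥ 10 ✓

The sample is large enough, so use a z-interval (normal approximation) for the proportion.

For 95% confidence, z* = 1.96 (from standard normal table)

Standard error: SE = √(p̂(1-p̂)/n) = √(0.410000×0.590000/200) = 0.03477787

Margin of error: E = z* × SE = 1.96 × 0.03477787 = 0.068165

Z-interval: p̂ ± E = 0.410000 ± 0.068165 = (0.341835, 0.478165)

Rounded to 4 decimal places:

(0.3418, 0.4782)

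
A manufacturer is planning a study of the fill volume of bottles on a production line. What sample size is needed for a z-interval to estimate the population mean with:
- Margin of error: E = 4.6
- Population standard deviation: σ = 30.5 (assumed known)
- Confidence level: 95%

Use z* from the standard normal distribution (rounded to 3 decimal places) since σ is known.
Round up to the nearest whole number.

Using z* since population σ is known (z-interval formula).

For 95% confidence, z* = 1.96 (from standard normal table)

Sample size formula for z-interval: n = (z*σ/E)²

n = (1.96 × 30.5 / 4.6)²
  = (12.995652)²
  = 168.8870

Round up to the nearest whole number: n = 169

169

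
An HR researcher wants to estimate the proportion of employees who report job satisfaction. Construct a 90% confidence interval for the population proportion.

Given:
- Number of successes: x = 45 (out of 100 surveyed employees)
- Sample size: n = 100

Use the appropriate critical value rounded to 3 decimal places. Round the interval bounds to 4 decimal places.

Sample proportion: p̂ = 45/100 = 0.450000

Check conditions for normal approximation:
  np̂ = 45 ≥ 10 ✓
  n(1-p̂) = 55 ≥ 10 ✓

The sample is large enough, so use a z-interval (normal approximation) for the proportion.

For 90% confidence, z* = 1.645 (from standard normal table)

Standard error: SE = √(p̂(1-p̂)/n) = √(0.450000×0.550000/100) = 0.04974937

Margin of error: E = z* × SE = 1.645 × 0.04974937 = 0.081838

Z-interval: p̂ ± E = 0.450000 ± 0.081838 = (0.368162, 0.531838)

Rounded to 4 decimal places:

(0.3682, 0.5318)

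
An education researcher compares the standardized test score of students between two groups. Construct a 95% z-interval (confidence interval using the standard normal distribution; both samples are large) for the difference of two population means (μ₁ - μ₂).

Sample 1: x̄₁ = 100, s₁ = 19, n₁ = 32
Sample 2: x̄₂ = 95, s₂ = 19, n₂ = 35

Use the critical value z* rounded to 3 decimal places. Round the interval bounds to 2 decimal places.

Both samples are large (n₁ = 32 ≥ 30, n₂ = 35 ≥ 30), so a z-interval for the difference of means applies.

Point estimate: x̄₁ - x̄₂ = 100 - 95 = 5

Standard error: SE = √(s₁²/n₁ + s₂²/n₂)
= √(19²/32 + 19²/35)
= √(11.281250 + 10.314286)
= 4.647100

For 95% confidence, z* = 1.96 (from standard normal table)
Margin of error: E = z* × SE = 1.96 × 4.647100 = 9.1083

Z-interval: (x̄₁ - x̄₂) ± E = 5 ± 9.1083 = (-4.1083, 14.1083)

Rounded to 2 decimal places:

(-4.11, 14.11)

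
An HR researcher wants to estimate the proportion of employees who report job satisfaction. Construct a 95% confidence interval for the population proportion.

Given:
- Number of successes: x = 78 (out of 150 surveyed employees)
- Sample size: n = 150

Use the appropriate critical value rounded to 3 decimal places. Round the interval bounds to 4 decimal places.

Sample proportion: p̂ = 78/150 = 0.520000

Check conditions for normal approximation:
  np̂ = 78 ≥ 10 ✓
  n(1-p̂) = 72 ≥ 10 ✓

The sample is large enough, so use a z-interval (normal approximation) for the proportion.

For 95% confidence, z* = 1.96 (from standard normal table)

Standard error: SE = √(p̂(1-p̂)/n) = √(0.520000×0.480000/150) = 0.04079216

Margin of error: E = z* × SE = 1.96 × 0.04079216 = 0.079953

Z-interval: p̂ ± E = 0.520000 ± 0.079953 = (0.440047, 0.599953)

Rounded to 4 decimal places:

(0.4400, 0.6000)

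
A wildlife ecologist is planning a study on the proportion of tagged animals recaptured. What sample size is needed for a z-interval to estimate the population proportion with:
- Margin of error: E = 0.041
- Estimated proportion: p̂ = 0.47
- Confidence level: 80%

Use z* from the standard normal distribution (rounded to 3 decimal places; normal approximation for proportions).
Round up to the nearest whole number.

Using z* for proportion z-interval (normal approximation).

For 80% confidence, z* = 1.282 (from standard normal table)

Sample size formula for proportion z-interval: n = z*²p̂(1-p̂)/E²

n = 1.282² × 0.47 × 0.53 / 0.041²
  = 1.643524 × 0.2491 / 0.001681
  = 243.5466

Round up to the nearest whole number: n = 244

244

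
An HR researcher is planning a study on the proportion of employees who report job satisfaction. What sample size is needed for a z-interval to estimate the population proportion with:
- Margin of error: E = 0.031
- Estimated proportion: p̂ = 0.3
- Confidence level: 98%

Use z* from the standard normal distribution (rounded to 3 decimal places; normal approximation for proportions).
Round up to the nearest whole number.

Using z* for proportion z-interval (normal approximation).

For 98% confidence, z* = 2.326 (from standard normal table)

Sample size formula for proportion z-interval: n = z*²p̂(1-p̂)/E²

n = 2.326² × 0.3 × 0.7 / 0.031²
  = 5.410276 × 0.21 / 0.000961
  = 1182.2663

Round up to the nearest whole number: n = 1183

1183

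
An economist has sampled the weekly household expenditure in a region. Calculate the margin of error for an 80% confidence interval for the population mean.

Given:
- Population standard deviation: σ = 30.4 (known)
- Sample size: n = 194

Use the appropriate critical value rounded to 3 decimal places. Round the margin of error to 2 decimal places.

The population standard deviation σ is known, so use the z-interval margin of error formula.

For 80% confidence, z* = 1.282 (from standard normal table)

Margin of error formula for z-interval: E = z* × σ/√n

E = 1.282 × 30.4/√194
  = 1.282 × 2.182593
  = 2.7981

Rounded to 2 decimal places:

2.80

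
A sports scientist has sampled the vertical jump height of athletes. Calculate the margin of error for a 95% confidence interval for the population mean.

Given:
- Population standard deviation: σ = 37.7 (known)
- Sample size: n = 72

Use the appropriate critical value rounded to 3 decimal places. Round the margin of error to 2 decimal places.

The population standard deviation σ is known, so use the z-interval margin of error formula.

For 95% confidence, z* = 1.96 (from standard normal table)

Margin of error formula for z-interval: E = z* × σ/√n

E = 1.96 × 37.7/√72
  = 1.96 × 4.442988
  = 8.7083

Rounded to 2 decimal places:

8.71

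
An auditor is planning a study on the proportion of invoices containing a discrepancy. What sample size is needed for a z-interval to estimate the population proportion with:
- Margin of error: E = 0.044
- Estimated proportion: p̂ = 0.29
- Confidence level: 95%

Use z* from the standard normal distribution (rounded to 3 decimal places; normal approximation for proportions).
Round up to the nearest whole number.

Using z* for proportion z-interval (normal approximation).

For 95% confidence, z* = 1.96 (from standard normal table)

Sample size formula for proportion z-interval: n = z*²p̂(1-p̂)/E²

n = 1.96² × 0.29 × 0.71 / 0.044²
  = 3.8416 × 0.2059 / 0.001936
  = 408.5669

Round up to the nearest whole number: n = 409

409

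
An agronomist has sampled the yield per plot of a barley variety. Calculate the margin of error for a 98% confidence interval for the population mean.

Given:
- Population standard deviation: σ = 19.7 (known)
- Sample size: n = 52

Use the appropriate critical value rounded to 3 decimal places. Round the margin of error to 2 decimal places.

The population standard deviation σ is known, so use the z-interval margin of error formula.

For 98% confidence, z* = 2.326 (from standard normal table)

Margin of error formula for z-interval: E = z* × σ/√n

E = 2.326 × 19.7/√52
  = 2.326 × 2.731898
  = 6.3544

Rounded to 2 decimal places:

6.35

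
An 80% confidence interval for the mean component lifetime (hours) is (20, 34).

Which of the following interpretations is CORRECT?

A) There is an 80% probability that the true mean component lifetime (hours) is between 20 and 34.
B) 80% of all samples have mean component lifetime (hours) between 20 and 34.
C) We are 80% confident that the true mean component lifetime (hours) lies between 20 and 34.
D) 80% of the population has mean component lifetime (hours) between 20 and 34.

A confidence interval represents our confidence in the procedure, not a probability statement about the parameter.

Key concept: If we repeated this sampling process many times and computed an 80% CI each time, about 80% of those intervals would contain the true population parameter.

For this specific interval (20, 34):
- Midpoint (point estimate): 27
- Margin of error: 7

The correct interpretation is the one stating confidence that the true parameter lies in the interval — option C.

C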